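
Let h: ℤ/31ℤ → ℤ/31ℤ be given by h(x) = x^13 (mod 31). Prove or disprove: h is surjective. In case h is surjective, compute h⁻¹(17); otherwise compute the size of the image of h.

Since 31 is prime, the nonzero elements of ℤ/31ℤ form a cyclic group of order 30.
As gcd(13, 30) = 1, raising to the 13th power is a bijection on this group: if u^13 ≡ v^13 then (uv^{−1})^13 = 1, and the only element of order dividing gcd(13, 30) = 1 is 1, so u = v.
With h(0) = 0 this makes h injective on all of ℤ/31ℤ, hence bijective (finite equal-size domain and codomain). In particular h is surjective.
Since h is surjective, we find the preimage of 17. The inverse of x ↦ x^13 on (ℤ/31ℤ)^× is x ↦ x^7, because 13·7 = 91 = 3·30 + 1 ≡ 1 (mod 30) and x^{30} = 1 for x ≠ 0 (Fermat). So h⁻¹(17) = 17^7 mod 31.
Repeated squaring mod 31: 17^1 ≡ 17, 17^2 ≡ 17² = 289 ≡ 10, 17^4 ≡ 10² = 100 ≡ 7. Since 7 = 4 + 2 + 1, 17^7 ≡ 7·10·17: 7·10 = 70 ≡ 8, then 8·17 = 136 ≡ 12. So 17^7 ≡ 12 (mod 31).
Hence h⁻¹(17) = 12.

12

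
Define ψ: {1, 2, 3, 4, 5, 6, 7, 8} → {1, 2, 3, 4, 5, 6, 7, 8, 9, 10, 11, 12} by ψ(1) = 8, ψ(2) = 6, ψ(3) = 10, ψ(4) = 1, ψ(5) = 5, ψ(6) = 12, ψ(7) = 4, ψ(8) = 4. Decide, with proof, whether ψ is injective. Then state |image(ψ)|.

7

ψ(7) = 4 = ψ(8) with 7 ≠ 8, so ψ is not injective.
The image of ψ is {1, 4, 5, 6, 8, 10, 12}, which has 7 elements.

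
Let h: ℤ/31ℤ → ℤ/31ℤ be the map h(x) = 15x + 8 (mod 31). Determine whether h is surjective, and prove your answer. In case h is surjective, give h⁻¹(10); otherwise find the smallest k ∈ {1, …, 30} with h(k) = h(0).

Recall that h is surjective if every y in the codomain equals h(x) for some x in the domain.
Since gcd(15, 31) = 1, 15 is invertible modulo 31. Euclid's algorithm: 31 = 2·15 + 1; back-substituting gives 1 = 29·15 − 14·31, so 15⁻¹ ≡ 29 (mod 31).
Then y ↦ 29(y − 8) is a two-sided inverse to h, so every y ∈ ℤ/31ℤ has a preimage.
Therefore h is surjective.
Since h is surjective, we find h⁻¹(10): we need 15x ≡ 10 − 8 ≡ 2 (mod 31). Using 15⁻¹ = 29: x ≡ 29·2 = 58 = 1·31 + 27, so x = 27.
Check: h(27) = 15·27 + 8 = 413 = 13·31 + 10 ≡ 10 (mod 31).

27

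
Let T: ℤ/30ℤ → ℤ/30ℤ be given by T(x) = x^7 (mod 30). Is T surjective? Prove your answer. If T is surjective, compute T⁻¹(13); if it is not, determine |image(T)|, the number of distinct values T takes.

7

Computing x^7 mod 30 for each x (by repeated squaring, reducing mod 30 at every step), the values T(0), T(1), …, T(29) are: 0, 1, 8, 27, 4, 5, 6, 13, 2, 9, 10, 11, 18, 7, 14, 15, 16, 23, 12, 19, 20, 21, 28, 17, 24, 25, 26, 3, 22, 29.
Every element of ℤ/30ℤ appears exactly once in this list, so T is a bijection, and in particular surjective.
Since T is surjective, we read off the preimage of 13 from the same table: T(7) = 13, so T⁻¹(13) = 7.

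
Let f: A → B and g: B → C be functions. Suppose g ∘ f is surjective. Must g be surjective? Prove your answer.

Let c ∈ C. Since g ∘ f is surjective, some a ∈ A has g(f(a)) = c. Then b = f(a) ∈ B satisfies g(b) = c. So g is surjective.

surjective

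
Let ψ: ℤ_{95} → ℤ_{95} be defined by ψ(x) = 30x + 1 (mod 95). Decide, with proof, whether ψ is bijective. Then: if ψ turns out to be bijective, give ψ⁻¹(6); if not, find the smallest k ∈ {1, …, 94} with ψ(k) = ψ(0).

We have gcd(30, 95) = 5 > 1. Taking u = 0 and v = 19: ψ(0) = 1 and ψ(19) = 30·19 + 1 = 571 ≡ 1 (mod 95).
So ψ(0) = ψ(19) while 0 ≠ 19, therefore ψ is not injective, hence not bijective.
Since ψ is not bijective, we find the least positive k with ψ(k) = ψ(0): this means 30k ≡ 0 (mod 95), i.e. 95 ∣ 30k. Since gcd(30, 95) = 5, dividing through by 5 this holds exactly when 19 ∣ 6k, and as gcd(6, 19) = 1, exactly when 19 ∣ k.
The smallest positive such k is 19.

19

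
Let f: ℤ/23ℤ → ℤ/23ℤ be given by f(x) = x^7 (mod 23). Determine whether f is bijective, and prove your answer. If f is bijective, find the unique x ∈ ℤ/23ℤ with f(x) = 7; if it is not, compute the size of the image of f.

11

Since 23 is prime, the nonzero elements of ℤ/23ℤ form a cyclic group of order 22.
As gcd(7, 22) = 1, raising to the 7th power is a bijection on this group: if u^7 ≡ v^7 then (uv^{−1})^7 = 1, and the only element of order dividing gcd(7, 22) = 1 is 1, so u = v.
With f(0) = 0 this makes f injective on all of ℤ/23ℤ, hence bijective (finite equal-size domain and codomain). In particular f is bijective.
Since f is bijective, we find the preimage of 7. The inverse of x ↦ x^7 on (ℤ/23ℤ)^× is x ↦ x^19, because 7·19 = 133 = 6·22 + 1 ≡ 1 (mod 22) and x^{22} = 1 for x ≠ 0 (Fermat). So f⁻¹(7) = 7^19 mod 23.
Repeated squaring mod 23: 7^1 ≡ 7, 7^2 ≡ 7² = 49 ≡ 3, 7^4 ≡ 3² = 9, 7^8 ≡ 9² = 81 ≡ 12, 7^16 ≡ 12² = 144 ≡ 6. Since 19 = 16 + 2 + 1, 7^19 ≡ 6·3·7: 6·3 = 18, then 18·7 = 126 ≡ 11. So 7^19 ≡ 11 (mod 23).
Hence f⁻¹(7) = 11.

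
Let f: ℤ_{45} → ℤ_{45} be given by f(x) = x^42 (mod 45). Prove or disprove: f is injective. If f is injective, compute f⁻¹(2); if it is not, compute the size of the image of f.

f(1) = 1^42 = 1.
f(4): Repeated squaring mod 45: 4^1 ≡ 4, 4^2 ≡ 4² = 16, 4^4 ≡ 16² = 256 ≡ 31, 4^8 ≡ 31² = 961 ≡ 16, 4^16 ≡ 16² = 256 ≡ 31, 4^32 ≡ 31² = 961 ≡ 16. Since 42 = 32 + 8 + 2, 4^42 ≡ 16·16·16: 16·16 = 256 ≡ 31, then 31·16 = 496 ≡ 1. So 4^42 ≡ 1 (mod 45).
So f(1) = f(4) = 1 while 1 ≠ 4, thus f is not injective.
Since f is not injective, we determine |image(f)|. Computing x^42 mod 45 for each x (by repeated squaring, reducing mod 45 at every step), the values f(0), f(1), …, f(44) are: 0, 1, 19, 9, 1, 10, 36, 19, 19, 36, 10, 1, 9, 19, 1, 0, 1, 19, 9, 1, 10, 36, 19, 19, 36, 10, 1, 9, 19, 1, 0, 1, 19, 9, 1, 10, 36, 19, 19, 36, 10, 1, 9, 19, 1.
The distinct values are {0, 1, 9, 10, 19, 36}; there are 6 of them.

6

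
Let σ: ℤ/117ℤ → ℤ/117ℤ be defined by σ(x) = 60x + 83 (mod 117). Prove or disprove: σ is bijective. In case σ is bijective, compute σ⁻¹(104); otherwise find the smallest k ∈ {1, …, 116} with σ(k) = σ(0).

We have gcd(60, 117) = 3 > 1. Taking s = 0 and t = 39: σ(0) = 83 and σ(39) = 60·39 + 83 = 2423 ≡ 83 (mod 117).
So σ(0) = σ(39) while 0 ≠ 39, hence σ is not injective, hence not bijective.
Since σ is not bijective, we find the least positive k with σ(k) = σ(0): this means 60k ≡ 0 (mod 117), i.e. 117 ∣ 60k. Since gcd(60, 117) = 3, dividing through by 3 this holds exactly when 39 ∣ 20k, and as gcd(20, 39) = 1, exactly when 39 ∣ k.
The smallest positive such k is 39.

39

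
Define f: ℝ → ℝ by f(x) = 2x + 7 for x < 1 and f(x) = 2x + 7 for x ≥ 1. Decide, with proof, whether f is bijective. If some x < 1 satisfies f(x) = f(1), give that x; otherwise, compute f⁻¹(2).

-5/2

Both pieces are strictly increasing (slopes 2 and 2), so each is injective on its own interval.
The left piece maps (−∞, 1) onto (−∞, 9); the right piece maps [1, ∞) onto [9, ∞).
Since 9 = 9, the images partition ℝ: f is injective and surjective, hence bijective.
Because the two images are disjoint, no x < 1 has f(x) = f(1), so we compute f⁻¹(2): 2 lies in (−∞, 9), so solve 2x + 7 = 2: x = (2 − 7)/2 = −5/2.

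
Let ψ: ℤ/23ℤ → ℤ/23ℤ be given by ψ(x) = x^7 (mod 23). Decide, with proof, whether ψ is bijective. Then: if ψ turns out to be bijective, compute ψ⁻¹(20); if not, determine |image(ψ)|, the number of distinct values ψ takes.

17

Since 23 is prime, the nonzero elements of ℤ/23ℤ form a cyclic group of order 22.
As gcd(7, 22) = 1, raising to the 7th power is a bijection on this group: if s^7 ≡ t^7 then (st^{−1})^7 = 1, and the only element of order dividing gcd(7, 22) = 1 is 1, so s = t.
With ψ(0) = 0 this makes ψ injective on all of ℤ/23ℤ, hence bijective (finite equal-size domain and codomain). In particular ψ is bijective.
Since ψ is bijective, we find the preimage of 20. The inverse of x ↦ x^7 on (ℤ/23ℤ)^× is x ↦ x^19, because 7·19 = 133 = 6·22 + 1 ≡ 1 (mod 22) and x^{22} = 1 for x ≠ 0 (Fermat). So ψ⁻¹(20) = 20^19 mod 23.
Repeated squaring mod 23: 20^1 ≡ 20, 20^2 ≡ 20² = 400 ≡ 9, 20^4 ≡ 9² = 81 ≡ 12, 20^8 ≡ 12² = 144 ≡ 6, 20^16 ≡ 6² = 36 ≡ 13. Since 19 = 16 + 2 + 1, 20^19 ≡ 13·9·20: 13·9 = 117 ≡ 2, then 2·20 = 40 ≡ 17. So 20^19 ≡ 17 (mod 23).
Hence ψ⁻¹(20) = 17.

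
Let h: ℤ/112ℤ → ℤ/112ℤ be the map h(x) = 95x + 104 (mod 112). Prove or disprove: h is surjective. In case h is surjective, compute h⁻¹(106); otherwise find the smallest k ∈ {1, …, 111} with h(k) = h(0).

Since gcd(95, 112) = 1, 95 is invertible modulo 112. Euclid's algorithm: 112 = 1·95 + 17, 95 = 5·17 + 10, 17 = 1·10 + 7, 10 = 1·7 + 3, 7 = 2·3 + 1; back-substituting gives 1 = 79·95 − 67·112, so 95⁻¹ ≡ 79 (mod 112).
Then y ↦ 79(y − 104) is a two-sided inverse to h, so every y ∈ ℤ/112ℤ has a preimage.
Hence h is surjective.
Since h is surjective, we find h⁻¹(106): we need 95x ≡ 106 − 104 ≡ 2 (mod 112). Using 95⁻¹ = 79: x ≡ 79·2 = 158 = 1·112 + 46, so x = 46.
Check: h(46) = 95·46 + 104 = 4474 = 39·112 + 106 ≡ 106 (mod 112).

46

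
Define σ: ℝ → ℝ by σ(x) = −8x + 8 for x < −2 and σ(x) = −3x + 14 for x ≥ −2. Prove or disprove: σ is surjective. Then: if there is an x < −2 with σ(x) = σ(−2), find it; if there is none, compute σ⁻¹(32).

-3

Both pieces are strictly decreasing (slopes −8 and −3), so each is injective on its own interval.
The left piece maps (−∞, −2) onto (24, ∞); the right piece maps [−2, ∞) onto (−∞, 20].
The union (24, ∞) ∪ (−∞, 20] omits the interval between 24 and 20; in particular 24 has no preimage. So σ is not surjective.
Because the two images are disjoint, no x < −2 has σ(x) = σ(−2), so we compute σ⁻¹(32): 32 lies in (24, ∞), so solve −8x + 8 = 32: x = (32 − 8)/(−8) = −3.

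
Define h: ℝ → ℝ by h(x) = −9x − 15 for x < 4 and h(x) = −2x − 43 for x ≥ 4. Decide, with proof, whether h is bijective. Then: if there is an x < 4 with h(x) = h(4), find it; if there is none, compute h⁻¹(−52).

9/2

Both pieces are strictly decreasing (slopes −9 and −2), so each is injective on its own interval.
The left piece maps (−∞, 4) onto (−51, ∞); the right piece maps [4, ∞) onto (−∞, −51].
Since −51 = −51, the images partition ℝ: h is injective and surjective, hence bijective.
Because the two images are disjoint, no x < 4 has h(x) = h(4), so we compute h⁻¹(−52): −52 lies in (−∞, −51], so solve −2x − 43 = −52: x = (−52 + 43)/(−2) = 9/2.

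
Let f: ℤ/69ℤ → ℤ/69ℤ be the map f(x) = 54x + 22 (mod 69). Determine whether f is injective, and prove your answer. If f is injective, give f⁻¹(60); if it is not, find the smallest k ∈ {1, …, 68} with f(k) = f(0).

We have gcd(54, 69) = 3 > 1. Taking u = 0 and v = 23: f(0) = 22 and f(23) = 54·23 + 22 = 1264 ≡ 22 (mod 69).
So f(0) = f(23) while 0 ≠ 23, therefore f is not injective.
Since f is not injective, we find the least positive k with f(k) = f(0): this means 54k ≡ 0 (mod 69), i.e. 69 ∣ 54k. Since gcd(54, 69) = 3, dividing through by 3 this holds exactly when 23 ∣ 18k, and as gcd(18, 23) = 1, exactly when 23 ∣ k.
The smallest positive such k is 23.

23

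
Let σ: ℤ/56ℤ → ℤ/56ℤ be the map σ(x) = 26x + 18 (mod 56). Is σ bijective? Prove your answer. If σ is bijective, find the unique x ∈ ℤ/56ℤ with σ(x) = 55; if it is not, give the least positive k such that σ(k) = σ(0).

28

By definition, σ is injective if σ(x_1) = σ(x_2) implies x_1 = x_2.
We have gcd(26, 56) = 2 > 1. Taking x_1 = 0 and x_2 = 28: σ(0) = 18 and σ(28) = 26·28 + 18 = 746 ≡ 18 (mod 56).
So σ(0) = σ(28) while 0 ≠ 28, hence σ is not injective, hence not bijective.
Since σ is not bijective, we find the least positive k with σ(k) = σ(0): this means 26k ≡ 0 (mod 56), i.e. 56 ∣ 26k. Since gcd(26, 56) = 2, dividing through by 2 this holds exactly when 28 ∣ 13k, and as gcd(13, 28) = 1, exactly when 28 ∣ k.
The smallest positive such k is 28.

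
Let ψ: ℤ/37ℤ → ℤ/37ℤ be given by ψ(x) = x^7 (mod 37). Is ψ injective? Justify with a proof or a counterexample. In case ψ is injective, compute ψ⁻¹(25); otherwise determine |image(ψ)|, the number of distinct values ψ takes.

21

Since 37 is prime, the nonzero elements of ℤ/37ℤ form a cyclic group of order 36.
As gcd(7, 36) = 1, raising to the 7th power is a bijection on this group: if u^7 ≡ v^7 then (uv^{−1})^7 = 1, and the only element of order dividing gcd(7, 36) = 1 is 1, so u = v.
With ψ(0) = 0 this makes ψ injective on all of ℤ/37ℤ, hence bijective (finite equal-size domain and codomain). In particular ψ is injective.
Since ψ is injective, we find the preimage of 25. The inverse of x ↦ x^7 on (ℤ/37ℤ)^× is x ↦ x^31, because 7·31 = 217 = 6·36 + 1 ≡ 1 (mod 36) and x^{36} = 1 for x ≠ 0 (Fermat). So ψ⁻¹(25) = 25^31 mod 37.
Repeated squaring mod 37: 25^1 ≡ 25, 25^2 ≡ 25² = 625 ≡ 33, 25^4 ≡ 33² = 1089 ≡ 16, 25^8 ≡ 16² = 256 ≡ 34, 25^16 ≡ 34² = 1156 ≡ 9. Since 31 = 16 + 8 + 4 + 2 + 1, 25^31 ≡ 9·34·16·33·25: 9·34 = 306 ≡ 10, then 10·16 = 160 ≡ 12, then 12·33 = 396 ≡ 26, then 26·25 = 650 ≡ 21. So 25^31 ≡ 21 (mod 37).
Hence ψ⁻¹(25) = 21.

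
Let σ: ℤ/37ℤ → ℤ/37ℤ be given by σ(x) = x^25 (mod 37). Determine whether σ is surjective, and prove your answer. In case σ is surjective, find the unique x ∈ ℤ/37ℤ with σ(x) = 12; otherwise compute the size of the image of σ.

Since 37 is prime, the nonzero elements of ℤ/37ℤ form a cyclic group of order 36.
As gcd(25, 36) = 1, raising to the 25th power is a bijection on this group: if x_1^25 ≡ x_2^25 then (x_1x_2^{−1})^25 = 1, and the only element of order dividing gcd(25, 36) = 1 is 1, so x_1 = x_2.
With σ(0) = 0 this makes σ injective on all of ℤ/37ℤ, hence bijective (finite equal-size domain and codomain). In particular σ is surjective.
Since σ is surjective, we find the preimage of 12. The inverse of x ↦ x^25 on (ℤ/37ℤ)^× is x ↦ x^13, because 25·13 = 325 = 9·36 + 1 ≡ 1 (mod 36) and x^{36} = 1 for x ≠ 0 (Fermat). So σ⁻¹(12) = 12^13 mod 37.
Repeated squaring mod 37: 12^1 ≡ 12, 12^2 ≡ 12² = 144 ≡ 33, 12^4 ≡ 33² = 1089 ≡ 16, 12^8 ≡ 16² = 256 ≡ 34. Since 13 = 8 + 4 + 1, 12^13 ≡ 34·16·12: 34·16 = 544 ≡ 26, then 26·12 = 312 ≡ 16. So 12^13 ≡ 16 (mod 37).
Hence σ⁻¹(12) = 16.

16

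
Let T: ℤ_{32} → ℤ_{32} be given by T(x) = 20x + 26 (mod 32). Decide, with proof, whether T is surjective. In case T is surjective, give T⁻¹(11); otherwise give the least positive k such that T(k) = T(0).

Recall that surjectivity means every element of the codomain has a preimage under T.
Since gcd(20, 32) = 4, we have 20x ≡ 0 (mod 4) for all x, so T(x) ≡ 2 (mod 4).
But 0 ≢ 2 (mod 4), so 0 ∈ ℤ_{32} has no preimage. Thus T is not surjective.
Since T is not surjective, we find the least positive k with T(k) = T(0): this means 20k ≡ 0 (mod 32), i.e. 32 ∣ 20k. Since gcd(20, 32) = 4, dividing through by 4 this holds exactly when 8 ∣ 5k, and as gcd(5, 8) = 1, exactly when 8 ∣ k.
The smallest positive such k is 8.

8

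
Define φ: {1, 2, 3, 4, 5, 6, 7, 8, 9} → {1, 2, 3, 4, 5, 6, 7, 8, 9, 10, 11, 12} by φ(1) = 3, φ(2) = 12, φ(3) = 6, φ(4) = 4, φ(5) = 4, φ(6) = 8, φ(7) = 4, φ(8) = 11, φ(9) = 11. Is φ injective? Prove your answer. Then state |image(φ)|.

φ(4) = 4 = φ(5) with 4 ≠ 5, so φ is not injective.
The image of φ is {3, 4, 6, 8, 11, 12}, which has 6 elements.

6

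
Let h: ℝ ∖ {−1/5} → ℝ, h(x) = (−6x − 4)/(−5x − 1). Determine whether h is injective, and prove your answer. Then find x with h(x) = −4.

-4/13

Suppose h(u) = h(v). Cross-multiplying: (−6u − 4)(−5v − 1) = (−6v − 4)(−5u − 1).
Expanding both sides and cancelling the symmetric terms leaves −14·(u − v) = 0. Since −14 ≠ 0, u = v. Thus h is injective.
Solving h(x) = −4: cross-multiplying gives −6x − 4 = −4(−5x − 1), which rearranges to −26x = 8, so x = −4/13.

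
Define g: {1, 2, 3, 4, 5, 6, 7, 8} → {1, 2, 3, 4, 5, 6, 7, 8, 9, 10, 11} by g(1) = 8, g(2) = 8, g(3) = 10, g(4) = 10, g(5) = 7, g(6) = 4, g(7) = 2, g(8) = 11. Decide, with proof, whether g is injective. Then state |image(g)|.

g(1) = 8 = g(2) with 1 ≠ 2, so g is not injective.
The image of g is {2, 4, 7, 8, 10, 11}, which has 6 elements.

6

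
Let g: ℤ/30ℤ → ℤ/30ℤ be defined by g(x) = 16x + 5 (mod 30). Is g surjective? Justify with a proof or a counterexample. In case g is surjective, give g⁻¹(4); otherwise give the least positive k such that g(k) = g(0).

Recall that g is surjective if every y in the codomain equals g(x) for some x in the domain.
Since gcd(16, 30) = 2, we have 16x ≡ 0 (mod 2) for all x, so g(x) ≡ 1 (mod 2).
But 0 ≢ 1 (mod 2), so 0 ∈ ℤ/30ℤ has no preimage. Hence g is not surjective.
Since g is not surjective, we find the least positive k with g(k) = g(0): this means 16k ≡ 0 (mod 30), i.e. 30 ∣ 16k. Since gcd(16, 30) = 2, dividing through by 2 this holds exactly when 15 ∣ 8k, and as gcd(8, 15) = 1, exactly when 15 ∣ k.
The smallest positive such k is 15.

15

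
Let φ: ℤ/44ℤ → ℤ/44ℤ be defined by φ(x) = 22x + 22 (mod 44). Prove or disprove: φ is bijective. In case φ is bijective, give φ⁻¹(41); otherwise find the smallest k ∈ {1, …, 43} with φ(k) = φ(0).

We have gcd(22, 44) = 22 > 1. Taking s = 0 and t = 2: φ(0) = 22 and φ(2) = 22·2 + 22 = 66 ≡ 22 (mod 44).
So φ(0) = φ(2) while 0 ≠ 2, therefore φ is not injective, hence not bijective.
Since φ is not bijective, we find the least positive k with φ(k) = φ(0): this means 22k ≡ 0 (mod 44), i.e. 44 ∣ 22k. Since gcd(22, 44) = 22, dividing through by 22 this holds exactly when 2 ∣ k.
The smallest positive such k is 2.

2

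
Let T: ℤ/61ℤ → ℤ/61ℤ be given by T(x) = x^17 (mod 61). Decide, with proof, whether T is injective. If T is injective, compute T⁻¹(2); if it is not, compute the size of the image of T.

51

Since 61 is prime, the nonzero elements of ℤ/61ℤ form a cyclic group of order 60.
As gcd(17, 60) = 1, raising to the 17th power is a bijection on this group: if s^17 ≡ t^17 then (st^{−1})^17 = 1, and the only element of order dividing gcd(17, 60) = 1 is 1, so s = t.
With T(0) = 0 this makes T injective on all of ℤ/61ℤ, hence bijective (finite equal-size domain and codomain). In particular T is injective.
Since T is injective, we find the preimage of 2. The inverse of x ↦ x^17 on (ℤ/61ℤ)^× is x ↦ x^53, because 17·53 = 901 = 15·60 + 1 ≡ 1 (mod 60) and x^{60} = 1 for x ≠ 0 (Fermat). So T⁻¹(2) = 2^53 mod 61.
Repeated squaring mod 61: 2^1 ≡ 2, 2^2 ≡ 2² = 4, 2^4 ≡ 4² = 16, 2^8 ≡ 16² = 256 ≡ 12, 2^16 ≡ 12² = 144 ≡ 22, 2^32 ≡ 22² = 484 ≡ 57. Since 53 = 32 + 16 + 4 + 1, 2^53 ≡ 57·22·16·2: 57·22 = 1254 ≡ 34, then 34·16 = 544 ≡ 56, then 56·2 = 112 ≡ 51. So 2^53 ≡ 51 (mod 61).
Hence T⁻¹(2) = 51.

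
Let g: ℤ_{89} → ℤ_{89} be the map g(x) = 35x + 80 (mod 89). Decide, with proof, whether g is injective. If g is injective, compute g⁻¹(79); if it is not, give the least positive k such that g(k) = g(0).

Suppose g(s) = g(t) in ℤ_{89}. Then 35s + 80 ≡ 35t + 80 (mod 89), so 35(s − t) ≡ 0 (mod 89).
Since gcd(35, 89) = 1, 35 is invertible modulo 89, hence s − t ≡ 0 (mod 89), i.e. s = t.
Hence g is injective.
We now compute 35⁻¹ mod 89 explicitly. Euclid's algorithm: 89 = 2·35 + 19, 35 = 1·19 + 16, 19 = 1·16 + 3, 16 = 5·3 + 1; back-substituting gives 1 = 28·35 − 11·89, so 35⁻¹ ≡ 28 (mod 89).
Since g is injective, we find g⁻¹(79): we need 35x ≡ 79 − 80 ≡ 88 (mod 89). Using 35⁻¹ = 28: x ≡ 28·88 = 2464 = 27·89 + 61, so x = 61.
Check: g(61) = 35·61 + 80 = 2215 = 24·89 + 79 ≡ 79 (mod 89).

61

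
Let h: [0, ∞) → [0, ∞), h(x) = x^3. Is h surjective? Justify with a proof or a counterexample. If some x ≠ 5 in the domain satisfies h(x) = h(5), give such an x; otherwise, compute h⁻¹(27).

For any y ∈ [0, ∞), x = y^{1/3} ∈ [0, ∞) gives h(x) = y, so h is surjective.
Since x ↦ x^3 is strictly increasing on [0, ∞), it is injective there, so no x ≠ 5 in the domain has h(x) = h(5). We therefore compute h⁻¹(27) = 27^{1/3} = 3 (indeed 3^3 = 27).

3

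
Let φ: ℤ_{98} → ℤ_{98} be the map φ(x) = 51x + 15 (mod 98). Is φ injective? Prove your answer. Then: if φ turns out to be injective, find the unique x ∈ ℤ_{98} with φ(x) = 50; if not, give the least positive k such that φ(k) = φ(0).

If φ(u) = φ(v), then 51u ≡ 51v (mod 98). Because gcd(51, 98) = 1, we may cancel 51 to get u ≡ v (mod 98).
So φ is injective.
We now compute 51⁻¹ mod 98 explicitly. Euclid's algorithm: 98 = 1·51 + 47, 51 = 1·47 + 4, 47 = 11·4 + 3, 4 = 1·3 + 1; back-substituting gives 1 = 25·51 − 13·98, so 51⁻¹ ≡ 25 (mod 98).
Since φ is injective, we compute φ⁻¹(50): solve 51x + 15 ≡ 50 (mod 98), i.e. 51x ≡ 35 (mod 98).
Multiplying by 51⁻¹ = 25 gives x ≡ 25·35 = 875 = 8·98 + 91 ≡ 91 (mod 98).
Check: φ(91) = 51·91 + 15 = 4656 = 47·98 + 50 ≡ 50 (mod 98).

91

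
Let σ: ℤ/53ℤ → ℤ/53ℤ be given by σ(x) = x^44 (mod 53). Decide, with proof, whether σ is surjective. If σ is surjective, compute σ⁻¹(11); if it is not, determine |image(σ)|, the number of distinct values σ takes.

14

σ(2): Repeated squaring mod 53: 2^1 ≡ 2, 2^2 ≡ 2² = 4, 2^4 ≡ 4² = 16, 2^8 ≡ 16² = 256 ≡ 44, 2^16 ≡ 44² = 1936 ≡ 28, 2^32 ≡ 28² = 784 ≡ 42. Since 44 = 32 + 8 + 4, 2^44 ≡ 42·44·16: 42·44 = 1848 ≡ 46, then 46·16 = 736 ≡ 47. So 2^44 ≡ 47 (mod 53).
σ(7): Repeated squaring mod 53: 7^1 ≡ 7, 7^2 ≡ 7² = 49, 7^4 ≡ 49² = 2401 ≡ 16, 7^8 ≡ 16² = 256 ≡ 44, 7^16 ≡ 44² = 1936 ≡ 28, 7^32 ≡ 28² = 784 ≡ 42. Since 44 = 32 + 8 + 4, 7^44 ≡ 42·44·16: 42·44 = 1848 ≡ 46, then 46·16 = 736 ≡ 47. So 7^44 ≡ 47 (mod 53).
So σ(2) = σ(7) = 47 while 2 ≠ 7, thus σ is not injective.
A non-injective map from the 53-element set ℤ/53ℤ to itself takes at most 52 distinct values, so it cannot be surjective. So σ is not surjective.
Since σ is not surjective, we determine |image(σ)|. Computing x^44 mod 53 for each x (by repeated squaring, reducing mod 53 at every step), the values σ(0), σ(1), …, σ(52) are: 0, 1, 47, 24, 36, 46, 15, 47, 49, 46, 42, 16, 16, 28, 36, 44, 24, 13, 42, 28, 13, 15, 10, 1, 10, 49, 44, 44, 49, 10, 1, 10, 15, 13, 28, 42, 13, 24, 44, 36, 28, 16, 16, 42, 46, 49, 47, 15, 46, 36, 24, 47, 1.
The distinct values are {0, 1, 10, 13, 15, 16, 24, 28, 36, 42, 44, 46, 47, 49}; there are 14 of them.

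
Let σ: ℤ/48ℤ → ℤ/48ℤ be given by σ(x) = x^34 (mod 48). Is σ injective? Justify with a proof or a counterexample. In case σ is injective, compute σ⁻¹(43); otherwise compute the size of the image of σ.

σ(2): Repeated squaring mod 48: 2^1 ≡ 2, 2^2 ≡ 2² = 4, 2^4 ≡ 4² = 16, 2^8 ≡ 16² = 256 ≡ 16, 2^16 ≡ 16² = 256 ≡ 16, 2^32 ≡ 16² = 256 ≡ 16. Since 34 = 32 + 2, 2^34 ≡ 16·4: 16·4 = 64 ≡ 16. So 2^34 ≡ 16 (mod 48).
σ(4): Repeated squaring mod 48: 4^1 ≡ 4, 4^2 ≡ 4² = 16, 4^4 ≡ 16² = 256 ≡ 16, 4^8 ≡ 16² = 256 ≡ 16, 4^16 ≡ 16² = 256 ≡ 16, 4^32 ≡ 16² = 256 ≡ 16. Since 34 = 32 + 2, 4^34 ≡ 16·16: 16·16 = 256 ≡ 16. So 4^34 ≡ 16 (mod 48).
So σ(2) = σ(4) = 16 while 2 ≠ 4, so σ is not injective.
Since σ is not injective, we determine |image(σ)|. Computing x^34 mod 48 for each x (by repeated squaring, reducing mod 48 at every step), the values σ(0), σ(1), …, σ(47) are: 0, 1, 16, 9, 16, 25, 0, 1, 16, 33, 16, 25, 0, 25, 16, 33, 16, 1, 0, 25, 16, 9, 16, 1, 0, 1, 16, 9, 16, 25, 0, 1, 16, 33, 16, 25, 0, 25, 16, 33, 16, 1, 0, 25, 16, 9, 16, 1.
The distinct values are {0, 1, 9, 16, 25, 33}; there are 6 of them.

6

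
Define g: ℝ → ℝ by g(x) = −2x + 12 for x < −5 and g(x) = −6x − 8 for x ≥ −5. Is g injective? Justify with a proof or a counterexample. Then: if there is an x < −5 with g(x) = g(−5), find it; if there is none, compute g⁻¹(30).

-9

Both pieces are strictly decreasing (slopes −2 and −6), so each is injective on its own interval.
The left piece maps (−∞, −5) onto (22, ∞); the right piece maps [−5, ∞) onto (−∞, 22].
These images are disjoint, so no value is attained by both pieces. Thus g is injective.
Because the two images are disjoint, no x < −5 has g(x) = g(−5), so we compute g⁻¹(30): 30 lies in (22, ∞), so solve −2x + 12 = 30: x = (30 − 12)/(−2) = −9.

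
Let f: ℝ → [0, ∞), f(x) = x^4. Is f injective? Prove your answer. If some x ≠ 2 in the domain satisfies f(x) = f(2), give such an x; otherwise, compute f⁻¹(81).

-2

f(2) = 16 = (−2)^4 = f(−2) (since 4 is even), with 2 ≠ −2. So f is not injective.
For the follow-up, such an x exists: taking x = −2 ∈ ℝ gives f(−2) = 16 = f(2) with −2 ≠ 2.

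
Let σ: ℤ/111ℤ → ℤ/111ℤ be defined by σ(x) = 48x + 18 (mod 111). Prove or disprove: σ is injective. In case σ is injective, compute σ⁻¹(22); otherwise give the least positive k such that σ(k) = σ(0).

We have gcd(48, 111) = 3 > 1. Taking u = 0 and v = 37: σ(0) = 18 and σ(37) = 48·37 + 18 = 1794 ≡ 18 (mod 111).
So σ(0) = σ(37) while 0 ≠ 37, hence σ is not injective.
Since σ is not injective, we find the least positive k with σ(k) = σ(0): this means 48k ≡ 0 (mod 111), i.e. 111 ∣ 48k. Since gcd(48, 111) = 3, dividing through by 3 this holds exactly when 37 ∣ 16k, and as gcd(16, 37) = 1, exactly when 37 ∣ k.
The smallest positive such k is 37.

37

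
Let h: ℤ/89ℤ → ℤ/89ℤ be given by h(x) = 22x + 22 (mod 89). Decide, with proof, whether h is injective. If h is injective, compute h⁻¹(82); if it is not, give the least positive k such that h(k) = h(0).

Recall that h is injective if h(a) = h(b) implies a = b.
If h(a) = h(b), then 22a ≡ 22b (mod 89). Because gcd(22, 89) = 1, we may cancel 22 to get a ≡ b (mod 89).
Therefore h is injective.
We now compute 22⁻¹ mod 89 explicitly. Euclid's algorithm: 89 = 4·22 + 1; back-substituting gives 1 = 85·22 − 21·89, so 22⁻¹ ≡ 85 (mod 89).
Since h is injective, we find h⁻¹(82): we need 22x ≡ 82 − 22 ≡ 60 (mod 89). Using 22⁻¹ = 85: x ≡ 85·60 = 5100 = 57·89 + 27, so x = 27.
Check: h(27) = 22·27 + 22 = 616 = 6·89 + 82 ≡ 82 (mod 89).

27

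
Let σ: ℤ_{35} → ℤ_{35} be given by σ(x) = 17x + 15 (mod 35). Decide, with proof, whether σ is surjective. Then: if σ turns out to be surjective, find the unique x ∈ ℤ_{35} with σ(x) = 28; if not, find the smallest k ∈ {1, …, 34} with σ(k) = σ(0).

9

Recall that surjectivity means every element of the codomain has a preimage under σ.
Since gcd(17, 35) = 1, 17 is invertible modulo 35. Euclid's algorithm: 35 = 2·17 + 1; back-substituting gives 1 = 33·17 − 16·35, so 17⁻¹ ≡ 33 (mod 35).
Then y ↦ 33(y − 15) is a two-sided inverse to σ, so every y ∈ ℤ_{35} has a preimage.
So σ is surjective.
Since σ is surjective, we find σ⁻¹(28): we need 17x ≡ 28 − 15 ≡ 13 (mod 35). Using 17⁻¹ = 33: x ≡ 33·13 = 429 = 12·35 + 9, so x = 9.
Check: σ(9) = 17·9 + 15 = 168 = 4·35 + 28 ≡ 28 (mod 35).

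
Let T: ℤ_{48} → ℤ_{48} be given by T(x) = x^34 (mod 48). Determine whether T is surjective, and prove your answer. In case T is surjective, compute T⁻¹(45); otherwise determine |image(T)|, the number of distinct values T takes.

T(2): Repeated squaring mod 48: 2^1 ≡ 2, 2^2 ≡ 2² = 4, 2^4 ≡ 4² = 16, 2^8 ≡ 16² = 256 ≡ 16, 2^16 ≡ 16² = 256 ≡ 16, 2^32 ≡ 16² = 256 ≡ 16. Since 34 = 32 + 2, 2^34 ≡ 16·4: 16·4 = 64 ≡ 16. So 2^34 ≡ 16 (mod 48).
T(4): Repeated squaring mod 48: 4^1 ≡ 4, 4^2 ≡ 4² = 16, 4^4 ≡ 16² = 256 ≡ 16, 4^8 ≡ 16² = 256 ≡ 16, 4^16 ≡ 16² = 256 ≡ 16, 4^32 ≡ 16² = 256 ≡ 16. Since 34 = 32 + 2, 4^34 ≡ 16·16: 16·16 = 256 ≡ 16. So 4^34 ≡ 16 (mod 48).
So T(2) = T(4) = 16 while 2 ≠ 4, therefore T is not injective.
A non-injective map from the 48-element set ℤ_{48} to itself takes at most 47 distinct values, so it cannot be surjective. Thus T is not surjective.
Since T is not surjective, we determine |image(T)|. Computing x^34 mod 48 for each x (by repeated squaring, reducing mod 48 at every step), the values T(0), T(1), …, T(47) are: 0, 1, 16, 9, 16, 25, 0, 1, 16, 33, 16, 25, 0, 25, 16, 33, 16, 1, 0, 25, 16, 9, 16, 1, 0, 1, 16, 9, 16, 25, 0, 1, 16, 33, 16, 25, 0, 25, 16, 33, 16, 1, 0, 25, 16, 9, 16, 1.
The distinct values are {0, 1, 9, 16, 25, 33}; there are 6 of them.

6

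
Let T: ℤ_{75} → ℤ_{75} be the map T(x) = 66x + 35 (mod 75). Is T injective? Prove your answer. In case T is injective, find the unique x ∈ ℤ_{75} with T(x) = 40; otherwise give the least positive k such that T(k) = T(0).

Recall: T is injective if T(s) = T(t) implies s = t.
We have gcd(66, 75) = 3 > 1. Taking s = 0 and t = 25: T(0) = 35 and T(25) = 66·25 + 35 = 1685 ≡ 35 (mod 75).
So T(0) = T(25) while 0 ≠ 25, hence T is not injective.
Since T is not injective, we find the least positive k with T(k) = T(0): this means 66k ≡ 0 (mod 75), i.e. 75 ∣ 66k. Since gcd(66, 75) = 3, dividing through by 3 this holds exactly when 25 ∣ 22k, and as gcd(22, 25) = 1, exactly when 25 ∣ k.
The smallest positive such k is 25.

25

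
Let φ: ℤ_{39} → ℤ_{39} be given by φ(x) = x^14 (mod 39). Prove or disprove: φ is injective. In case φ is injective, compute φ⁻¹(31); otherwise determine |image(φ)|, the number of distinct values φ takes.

φ(5): Repeated squaring mod 39: 5^1 ≡ 5, 5^2 ≡ 5² = 25, 5^4 ≡ 25² = 625 ≡ 1, 5^8 ≡ 1² = 1. Since 14 = 8 + 4 + 2, 5^14 ≡ 1·1·25: 1·1 = 1, then 1·25 = 25. So 5^14 ≡ 25 (mod 39).
φ(8): Repeated squaring mod 39: 8^1 ≡ 8, 8^2 ≡ 8² = 64 ≡ 25, 8^4 ≡ 25² = 625 ≡ 1, 8^8 ≡ 1² = 1. Since 14 = 8 + 4 + 2, 8^14 ≡ 1·1·25: 1·1 = 1, then 1·25 = 25. So 8^14 ≡ 25 (mod 39).
So φ(5) = φ(8) = 25 while 5 ≠ 8, thus φ is not injective.
Since φ is not injective, we determine |image(φ)|. Computing x^14 mod 39 for each x (by repeated squaring, reducing mod 39 at every step), the values φ(0), φ(1), …, φ(38) are: 0, 1, 4, 9, 16, 25, 36, 10, 25, 3, 22, 4, 27, 13, 1, 30, 22, 16, 12, 10, 10, 12, 16, 22, 30, 1, 13, 27, 4, 22, 3, 25, 10, 36, 25, 16, 9, 4, 1.
The distinct values are {0, 1, 3, 4, 9, 10, 12, 13, 16, 22, 25, 27, 30, 36}; there are 14 of them.

14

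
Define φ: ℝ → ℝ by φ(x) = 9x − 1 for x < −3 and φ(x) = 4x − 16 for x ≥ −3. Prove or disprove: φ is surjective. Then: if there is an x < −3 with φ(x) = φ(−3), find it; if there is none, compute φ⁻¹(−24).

Both pieces are strictly increasing (slopes 9 and 4), so each is injective on its own interval.
The left piece maps (−∞, −3) onto (−∞, −28); the right piece maps [−3, ∞) onto [−28, ∞).
These images together cover ℝ, so φ is surjective.
Because the two images are disjoint, no x < −3 has φ(x) = φ(−3), so we compute φ⁻¹(−24): −24 lies in [−28, ∞), so solve 4x − 16 = −24: x = (−24 + 16)/4 = −2.

-2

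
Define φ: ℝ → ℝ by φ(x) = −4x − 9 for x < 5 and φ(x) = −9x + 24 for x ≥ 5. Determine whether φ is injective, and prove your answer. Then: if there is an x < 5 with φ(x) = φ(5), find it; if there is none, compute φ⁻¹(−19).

3

Both pieces are strictly decreasing (slopes −4 and −9), so each is injective on its own interval.
The left piece maps (−∞, 5) onto (−29, ∞); the right piece maps [5, ∞) onto (−∞, −21].
These images overlap. In particular φ(5) = −21 (right piece), and solving −4x − 9 = −21 on the left piece gives x = 3 < 5.
So φ(3) = φ(5) with 3 ≠ 5, and φ is not injective. This x = 3 is the requested value below 5.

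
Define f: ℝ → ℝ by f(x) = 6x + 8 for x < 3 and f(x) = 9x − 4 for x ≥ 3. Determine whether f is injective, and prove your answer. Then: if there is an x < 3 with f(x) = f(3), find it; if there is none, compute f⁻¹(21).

5/2

Both pieces are strictly increasing (slopes 6 and 9), so each is injective on its own interval.
The left piece maps (−∞, 3) onto (−∞, 26); the right piece maps [3, ∞) onto [23, ∞).
These images overlap. In particular f(3) = 23 (right piece), and solving 6x + 8 = 23 on the left piece gives x = 5/2 < 3.
So f(5/2) = f(3) with 5/2 ≠ 3, and f is not injective. This x = 5/2 is the requested value below 3.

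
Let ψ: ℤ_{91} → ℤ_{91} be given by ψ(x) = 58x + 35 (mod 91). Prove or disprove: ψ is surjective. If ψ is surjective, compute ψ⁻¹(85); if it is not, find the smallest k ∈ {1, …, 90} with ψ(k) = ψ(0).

4

Since gcd(58, 91) = 1, 58 is invertible modulo 91. Euclid's algorithm: 91 = 1·58 + 33, 58 = 1·33 + 25, 33 = 1·25 + 8, 25 = 3·8 + 1; back-substituting gives 1 = 11·58 − 7·91, so 58⁻¹ ≡ 11 (mod 91).
Then y ↦ 11(y − 35) is a two-sided inverse to ψ, so every y ∈ ℤ_{91} has a preimage.
Hence ψ is surjective.
Since ψ is surjective, we compute ψ⁻¹(85): solve 58x + 35 ≡ 85 (mod 91), i.e. 58x ≡ 50 (mod 91).
Multiplying by 58⁻¹ = 11 gives x ≡ 11·50 = 550 = 6·91 + 4 ≡ 4 (mod 91).
Check: ψ(4) = 58·4 + 35 = 267 = 2·91 + 85 ≡ 85 (mod 91).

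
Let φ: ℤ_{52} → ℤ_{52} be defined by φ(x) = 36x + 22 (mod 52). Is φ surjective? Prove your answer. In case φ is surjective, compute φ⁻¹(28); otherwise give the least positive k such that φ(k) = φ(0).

13

Recall that φ is surjective if every y in the codomain equals φ(x) for some x in the domain.
Since gcd(36, 52) = 4, we have 36x ≡ 0 (mod 4) for all x, so φ(x) ≡ 2 (mod 4).
But 0 ≢ 2 (mod 4), so 0 ∈ ℤ_{52} has no preimage. Hence φ is not surjective.
Since φ is not surjective, we find the least positive k with φ(k) = φ(0): this means 36k ≡ 0 (mod 52), i.e. 52 ∣ 36k. Since gcd(36, 52) = 4, dividing through by 4 this holds exactly when 13 ∣ 9k, and as gcd(9, 13) = 1, exactly when 13 ∣ k.
The smallest positive such k is 13.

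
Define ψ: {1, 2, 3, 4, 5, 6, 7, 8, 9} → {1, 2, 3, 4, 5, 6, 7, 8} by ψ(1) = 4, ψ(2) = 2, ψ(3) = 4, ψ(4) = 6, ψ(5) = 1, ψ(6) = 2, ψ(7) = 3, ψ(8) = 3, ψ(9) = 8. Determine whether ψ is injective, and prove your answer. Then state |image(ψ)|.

6

ψ(1) = 4 = ψ(3) with 1 ≠ 3, so ψ is not injective.
The image of ψ is {1, 2, 3, 4, 6, 8}, which has 6 elements.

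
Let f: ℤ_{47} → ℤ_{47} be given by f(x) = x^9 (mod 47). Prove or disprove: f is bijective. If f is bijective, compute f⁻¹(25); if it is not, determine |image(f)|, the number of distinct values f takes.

Since 47 is prime, the nonzero elements of ℤ_{47} form a cyclic group of order 46.
As gcd(9, 46) = 1, raising to the 9th power is a bijection on this group: if s^9 ≡ t^9 then (st^{−1})^9 = 1, and the only element of order dividing gcd(9, 46) = 1 is 1, so s = t.
With f(0) = 0 this makes f injective on all of ℤ_{47}, hence bijective (finite equal-size domain and codomain). In particular f is bijective.
Since f is bijective, we find the preimage of 25. The inverse of x ↦ x^9 on (ℤ_{47})^× is x ↦ x^41, because 9·41 = 369 = 8·46 + 1 ≡ 1 (mod 46) and x^{46} = 1 for x ≠ 0 (Fermat). So f⁻¹(25) = 25^41 mod 47.
Repeated squaring mod 47: 25^1 ≡ 25, 25^2 ≡ 25² = 625 ≡ 14, 25^4 ≡ 14² = 196 ≡ 8, 25^8 ≡ 8² = 64 ≡ 17, 25^16 ≡ 17² = 289 ≡ 7, 25^32 ≡ 7² = 49 ≡ 2. Since 41 = 32 + 8 + 1, 25^41 ≡ 2·17·25: 2·17 = 34, then 34·25 = 850 ≡ 4. So 25^41 ≡ 4 (mod 47).
Hence f⁻¹(25) = 4.

4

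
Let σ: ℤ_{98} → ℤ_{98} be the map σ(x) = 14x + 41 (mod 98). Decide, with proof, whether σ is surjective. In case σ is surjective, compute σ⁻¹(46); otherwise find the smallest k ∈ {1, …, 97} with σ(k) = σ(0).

7

Since gcd(14, 98) = 14, we have 14x ≡ 0 (mod 14) for all x, so σ(x) ≡ 13 (mod 14).
But 0 ≢ 13 (mod 14), so 0 ∈ ℤ_{98} has no preimage. So σ is not surjective.
Since σ is not surjective, we find the least positive k with σ(k) = σ(0): this means 14k ≡ 0 (mod 98), i.e. 98 ∣ 14k. Since gcd(14, 98) = 14, dividing through by 14 this holds exactly when 7 ∣ k.
The smallest positive such k is 7.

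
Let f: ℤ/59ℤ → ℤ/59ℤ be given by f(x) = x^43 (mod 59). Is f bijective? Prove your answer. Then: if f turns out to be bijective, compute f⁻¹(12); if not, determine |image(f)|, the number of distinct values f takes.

Since 59 is prime, the nonzero elements of ℤ/59ℤ form a cyclic group of order 58.
As gcd(43, 58) = 1, raising to the 43rd power is a bijection on this group: if u^43 ≡ v^43 then (uv^{−1})^43 = 1, and the only element of order dividing gcd(43, 58) = 1 is 1, so u = v.
With f(0) = 0 this makes f injective on all of ℤ/59ℤ, hence bijective (finite equal-size domain and codomain). In particular f is bijective.
Since f is bijective, we find the preimage of 12. The inverse of x ↦ x^43 on (ℤ/59ℤ)^× is x ↦ x^27, because 43·27 = 1161 = 20·58 + 1 ≡ 1 (mod 58) and x^{58} = 1 for x ≠ 0 (Fermat). So f⁻¹(12) = 12^27 mod 59.
Repeated squaring mod 59: 12^1 ≡ 12, 12^2 ≡ 12² = 144 ≡ 26, 12^4 ≡ 26² = 676 ≡ 27, 12^8 ≡ 27² = 729 ≡ 21, 12^16 ≡ 21² = 441 ≡ 28. Since 27 = 16 + 8 + 2 + 1, 12^27 ≡ 28·21·26·12: 28·21 = 588 ≡ 57, then 57·26 = 1482 ≡ 7, then 7·12 = 84 ≡ 25. So 12^27 ≡ 25 (mod 59).
Hence f⁻¹(12) = 25.

25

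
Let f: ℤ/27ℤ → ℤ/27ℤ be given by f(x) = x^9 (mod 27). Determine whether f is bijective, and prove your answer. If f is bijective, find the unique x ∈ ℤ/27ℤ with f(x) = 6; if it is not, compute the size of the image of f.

f(0) = 0^9 = 0.
f(3): Repeated squaring mod 27: 3^1 ≡ 3, 3^2 ≡ 3² = 9, 3^4 ≡ 9² = 81 ≡ 0, 3^8 ≡ 0² = 0. Since 9 = 8 + 1, 3^9 ≡ 0·3: 0·3 = 0. So 3^9 ≡ 0 (mod 27).
So f(0) = f(3) = 0 while 0 ≠ 3, hence f is not injective, hence not bijective.
Since f is not bijective, we determine |image(f)|. Computing x^9 mod 27 for each x (by repeated squaring, reducing mod 27 at every step), the values f(0), f(1), …, f(26) are: 0, 1, 26, 0, 1, 26, 0, 1, 26, 0, 1, 26, 0, 1, 26, 0, 1, 26, 0, 1, 26, 0, 1, 26, 0, 1, 26.
The distinct values are {0, 1, 26}; there are 3 of them.

3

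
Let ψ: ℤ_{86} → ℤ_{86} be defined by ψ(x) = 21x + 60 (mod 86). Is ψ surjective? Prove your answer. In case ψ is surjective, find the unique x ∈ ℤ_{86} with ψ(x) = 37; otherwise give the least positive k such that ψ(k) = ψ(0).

Since gcd(21, 86) = 1, 21 is invertible modulo 86. Euclid's algorithm: 86 = 4·21 + 2, 21 = 10·2 + 1; back-substituting gives 1 = 41·21 − 10·86, so 21⁻¹ ≡ 41 (mod 86).
For any y ∈ ℤ_{86}, x = 41(y − 60) mod 86 satisfies ψ(x) = 21·41(y − 60) + 60 ≡ y (since 21·41 ≡ 1 mod 86). So every y has a preimage.
So ψ is surjective.
Since ψ is surjective, we compute ψ⁻¹(37): solve 21x + 60 ≡ 37 (mod 86), i.e. 21x ≡ 63 (mod 86).
Multiplying by 21⁻¹ = 41 gives x ≡ 41·63 = 2583 = 30·86 + 3 ≡ 3 (mod 86).
Check: ψ(3) = 21·3 + 60 = 123 = 1·86 + 37 ≡ 37 (mod 86).

3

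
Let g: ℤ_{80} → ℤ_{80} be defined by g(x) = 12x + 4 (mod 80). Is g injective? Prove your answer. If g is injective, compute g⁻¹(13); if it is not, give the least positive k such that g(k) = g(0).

We have gcd(12, 80) = 4 > 1. Taking u = 0 and v = 20: g(0) = 4 and g(20) = 12·20 + 4 = 244 ≡ 4 (mod 80).
So g(0) = g(20) while 0 ≠ 20, so g is not injective.
Since g is not injective, we find the least positive k with g(k) = g(0): this means 12k ≡ 0 (mod 80), i.e. 80 ∣ 12k. Since gcd(12, 80) = 4, dividing through by 4 this holds exactly when 20 ∣ 3k, and as gcd(3, 20) = 1, exactly when 20 ∣ k.
The smallest positive such k is 20.

20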